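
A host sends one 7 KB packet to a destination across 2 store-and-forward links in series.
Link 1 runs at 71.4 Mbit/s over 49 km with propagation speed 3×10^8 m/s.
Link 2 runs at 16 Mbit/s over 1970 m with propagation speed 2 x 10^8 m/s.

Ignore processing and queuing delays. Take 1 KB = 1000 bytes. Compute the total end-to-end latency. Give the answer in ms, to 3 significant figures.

L = 56000 bits.
Transmission delays (L/R per hop): 0.784314, 3.5 ms; sum = 4.28431 ms.
Propagation delays (d/s per hop): 0.163333, 0.00985 ms; sum = 0.173183 ms.
End-to-end = 4.46 ms.

4.46 ms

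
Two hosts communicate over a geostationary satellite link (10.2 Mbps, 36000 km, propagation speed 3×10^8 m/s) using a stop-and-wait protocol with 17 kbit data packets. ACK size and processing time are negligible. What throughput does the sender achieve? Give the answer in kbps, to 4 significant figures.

70.34 kbps

t_tx = L/R = 17000/10200000 = 0.00166667 s.
t_prop = 36000000/300000000 = 0.12 s; RTT = 0.24 s.
Cycle = t_tx + RTT = 0.241667 s.
Throughput = L / cycle = 17000 / 0.241667 = 70.34 kbps.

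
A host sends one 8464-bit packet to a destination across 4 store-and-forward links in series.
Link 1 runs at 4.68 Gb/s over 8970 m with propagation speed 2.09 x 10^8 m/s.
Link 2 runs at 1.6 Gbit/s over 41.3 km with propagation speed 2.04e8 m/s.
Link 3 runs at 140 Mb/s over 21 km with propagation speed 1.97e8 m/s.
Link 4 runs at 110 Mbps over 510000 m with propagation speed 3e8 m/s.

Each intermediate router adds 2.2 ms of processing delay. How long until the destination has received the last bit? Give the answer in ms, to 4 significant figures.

8.796 ms

Transmission delays (L/R per hop): 0.00180855, 0.00529, 0.0604571, 0.0769455 ms; sum = 0.144501 ms.
Propagation delays (d/s per hop): 0.0429187, 0.202451, 0.106599, 1.7 ms; sum = 2.05197 ms.
Processing at 3 router(s): 3 × 2.2 ms = 6.6 ms.
End-to-end = 8.796 ms.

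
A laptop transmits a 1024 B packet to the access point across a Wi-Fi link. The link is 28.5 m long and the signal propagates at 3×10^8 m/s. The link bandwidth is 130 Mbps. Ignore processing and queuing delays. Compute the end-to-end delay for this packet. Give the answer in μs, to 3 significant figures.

L = 1024 × 8 = 8192 bits.
Transmission delay = L/R = 8192 / 130000000 = 63.0154 μs.
Propagation delay = d/s = 28.5 m / 300000000 m/s = 0.095 μs.
Total = 63.1 μs.

63.1 μs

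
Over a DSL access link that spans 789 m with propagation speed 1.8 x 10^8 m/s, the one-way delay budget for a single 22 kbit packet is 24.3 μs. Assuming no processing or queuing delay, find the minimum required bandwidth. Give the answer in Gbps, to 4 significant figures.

Propagation delay = 789 / 180000000 = 4.38333 μs.
Transmission budget = 24.3 − 4.38333 = 19.9167 μs.
R ≥ L / t_tx = 22000 bits / 1.99167e-05 s = 1.105 Gbps.

1.105 Gbps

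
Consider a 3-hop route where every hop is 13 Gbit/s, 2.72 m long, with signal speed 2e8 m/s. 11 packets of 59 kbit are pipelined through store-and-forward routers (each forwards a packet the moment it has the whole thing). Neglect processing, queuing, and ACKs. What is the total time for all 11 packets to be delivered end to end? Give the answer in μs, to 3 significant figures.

59.0 μs

Per-hop transmission t_tx = L/R = 59000/13000000000 = 4.53846 μs.
Per-hop propagation t_prop = 2.72/200000000 = 0.0136 μs.
Pipeline fill: first packet needs 3·t_tx to clear all hops; remaining 10 packets each add one t_tx.
Total = (3+11-1)·t_tx + 3·t_prop = 13·4.53846 + 3·0.0136 = 59.0 μs.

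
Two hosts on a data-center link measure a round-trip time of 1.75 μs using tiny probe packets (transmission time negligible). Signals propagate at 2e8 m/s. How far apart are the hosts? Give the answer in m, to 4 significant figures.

175.0 m

One-way propagation = RTT/2 = 0.875 μs.
d = s × t = 200000000 × 8.75e-07 = 175.0 m.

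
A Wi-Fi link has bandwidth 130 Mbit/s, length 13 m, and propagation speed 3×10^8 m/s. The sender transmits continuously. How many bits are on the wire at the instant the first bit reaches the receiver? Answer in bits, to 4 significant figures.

Propagation delay = 13 / 300000000 = 4.33333e-08 s.
BDP = R × t_prop = 130000000 × 4.33333e-08 = 5.63333 bits.

5.633 bits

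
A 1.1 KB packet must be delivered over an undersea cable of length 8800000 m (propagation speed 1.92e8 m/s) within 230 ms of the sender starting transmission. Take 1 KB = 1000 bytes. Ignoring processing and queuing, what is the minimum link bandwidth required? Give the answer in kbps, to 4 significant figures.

47.78 kbps

L = 8800 bits.
Propagation delay = 8800000 / 192000000 = 45.8333 ms.
Transmission budget = 230 − 45.8333 = 184.167 ms.
R ≥ L / t_tx = 8800 bits / 0.184167 s = 47.78 kbps.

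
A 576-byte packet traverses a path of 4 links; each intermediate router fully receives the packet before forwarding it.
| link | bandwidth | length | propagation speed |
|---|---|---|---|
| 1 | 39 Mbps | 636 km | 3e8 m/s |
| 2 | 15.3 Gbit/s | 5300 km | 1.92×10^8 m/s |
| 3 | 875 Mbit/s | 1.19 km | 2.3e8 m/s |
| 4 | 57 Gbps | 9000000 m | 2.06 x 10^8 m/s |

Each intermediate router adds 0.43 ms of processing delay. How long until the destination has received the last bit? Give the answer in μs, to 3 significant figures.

74800 μs

L = 576 × 8 = 4608 bits.
Transmission delays (L/R per hop): 118.154, 0.301176, 5.26629, 0.0808421 μs; sum = 123.802 μs.
Propagation delays (d/s per hop): 2120, 27604.2, 5.17391, 43689.3 μs; sum = 73418.7 μs.
Processing at 3 router(s): 3 × 0.43 ms = 1290 μs.
End-to-end = 74800 μs.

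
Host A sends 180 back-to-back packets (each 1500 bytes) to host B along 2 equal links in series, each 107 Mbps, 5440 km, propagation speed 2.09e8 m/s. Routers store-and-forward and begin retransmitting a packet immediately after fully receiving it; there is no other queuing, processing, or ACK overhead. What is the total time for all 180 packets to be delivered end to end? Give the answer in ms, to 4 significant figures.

Per-hop transmission t_tx = L/R = 12000/107000000 = 0.11215 ms.
Per-hop propagation t_prop = 5440000/209000000 = 26.0287 ms.
Pipeline fill: first packet needs 2·t_tx to clear all hops; remaining 179 packets each add one t_tx.
Total = (2+180-1)·t_tx + 2·t_prop = 181·0.11215 + 2·26.0287 = 72.36 ms.

72.36 ms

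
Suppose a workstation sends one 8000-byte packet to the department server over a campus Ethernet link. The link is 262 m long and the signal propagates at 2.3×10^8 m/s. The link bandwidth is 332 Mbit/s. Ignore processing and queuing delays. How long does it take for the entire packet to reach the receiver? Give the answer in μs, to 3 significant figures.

L = 8000 × 8 = 64000 bits.
Transmission delay = L/R = 64000 / 332000000 = 192.771 μs.
Propagation delay = d/s = 262 m / 2.3e+08 m/s = 1.13913 μs.
Total = 194 μs.

194 μs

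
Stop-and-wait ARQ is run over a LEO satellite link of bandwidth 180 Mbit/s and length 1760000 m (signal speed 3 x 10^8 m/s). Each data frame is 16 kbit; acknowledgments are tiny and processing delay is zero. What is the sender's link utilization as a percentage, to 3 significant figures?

0.752 %

t_tx = L/R = 16000/180000000 = 8.88889e-05 s.
t_prop = 1760000/300000000 = 0.00586667 s; RTT = 0.0117333 s.
Cycle = t_tx + RTT = 0.0118222 s.
Utilization = t_tx / cycle = 8.88889e-05/0.0118222 = 0.752 %.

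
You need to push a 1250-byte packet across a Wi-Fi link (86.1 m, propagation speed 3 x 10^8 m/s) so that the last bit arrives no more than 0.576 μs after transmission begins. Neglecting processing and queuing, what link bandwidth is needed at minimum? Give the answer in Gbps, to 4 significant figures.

34.60 Gbps

L = 10000 bits.
Propagation delay = 86.1 / 300000000 = 0.287 μs.
Transmission budget = 0.576 − 0.287 = 0.289 μs.
R ≥ L / t_tx = 10000 bits / 2.89e-07 s = 34.60 Gbps.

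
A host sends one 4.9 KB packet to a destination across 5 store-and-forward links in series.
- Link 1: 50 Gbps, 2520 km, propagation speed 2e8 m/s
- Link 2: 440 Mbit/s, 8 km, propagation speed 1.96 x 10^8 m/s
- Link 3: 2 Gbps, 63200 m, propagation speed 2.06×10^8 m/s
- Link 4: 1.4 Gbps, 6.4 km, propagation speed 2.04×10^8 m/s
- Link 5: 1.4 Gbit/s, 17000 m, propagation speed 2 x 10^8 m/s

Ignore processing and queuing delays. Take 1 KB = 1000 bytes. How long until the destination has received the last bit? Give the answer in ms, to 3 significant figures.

L = 39200 bits.
Transmission delays (L/R per hop): 0.000784, 0.0890909, 0.0196, 0.028, 0.028 ms; sum = 0.165475 ms.
Propagation delays (d/s per hop): 12.6, 0.0408163, 0.306796, 0.0313725, 0.085 ms; sum = 13.064 ms.
End-to-end = 13.2 ms.

13.2 ms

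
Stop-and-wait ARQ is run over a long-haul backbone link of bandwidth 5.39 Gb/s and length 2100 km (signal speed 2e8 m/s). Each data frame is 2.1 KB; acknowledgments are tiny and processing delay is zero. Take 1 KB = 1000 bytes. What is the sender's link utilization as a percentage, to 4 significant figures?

t_tx = L/R = 16800/5390000000 = 3.11688e-06 s.
t_prop = 2100000/200000000 = 0.0105 s; RTT = 0.021 s.
Cycle = t_tx + RTT = 0.0210031 s.
Utilization = t_tx / cycle = 3.11688e-06/0.0210031 = 0.01484 %.

0.01484 %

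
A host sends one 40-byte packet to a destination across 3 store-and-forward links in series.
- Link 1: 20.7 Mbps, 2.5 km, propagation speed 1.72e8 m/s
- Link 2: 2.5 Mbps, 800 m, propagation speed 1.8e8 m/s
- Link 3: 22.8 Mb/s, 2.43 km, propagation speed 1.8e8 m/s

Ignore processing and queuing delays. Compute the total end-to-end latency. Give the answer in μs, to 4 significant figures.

190.0 μs

L = 40 × 8 = 320 bits.
Transmission delays (L/R per hop): 15.4589, 128, 14.0351 μs; sum = 157.494 μs.
Propagation delays (d/s per hop): 14.5349, 4.44444, 13.5 μs; sum = 32.4793 μs.
End-to-end = 190.0 μs.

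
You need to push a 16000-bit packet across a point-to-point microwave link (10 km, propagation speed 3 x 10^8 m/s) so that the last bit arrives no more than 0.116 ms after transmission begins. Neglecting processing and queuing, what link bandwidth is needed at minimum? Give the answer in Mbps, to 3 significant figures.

194 Mbps

Propagation delay = 10000 / 300000000 = 0.0333333 ms.
Transmission budget = 0.116 − 0.0333333 = 0.0826667 ms.
R ≥ L / t_tx = 16000 bits / 8.26667e-05 s = 194 Mbps.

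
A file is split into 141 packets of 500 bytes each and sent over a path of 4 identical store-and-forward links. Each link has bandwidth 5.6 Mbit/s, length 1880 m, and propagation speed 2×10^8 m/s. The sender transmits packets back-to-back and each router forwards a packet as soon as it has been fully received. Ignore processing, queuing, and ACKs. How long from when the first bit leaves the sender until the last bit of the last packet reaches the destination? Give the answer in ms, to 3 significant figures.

103 ms

Per-hop transmission t_tx = L/R = 4000/5600000 = 0.714286 ms.
Per-hop propagation t_prop = 1880/200000000 = 0.0094 ms.
Pipeline fill: first packet needs 4·t_tx to clear all hops; remaining 140 packets each add one t_tx.
Total = (4+141-1)·t_tx + 4·t_prop = 144·0.714286 + 4·0.0094 = 103 ms.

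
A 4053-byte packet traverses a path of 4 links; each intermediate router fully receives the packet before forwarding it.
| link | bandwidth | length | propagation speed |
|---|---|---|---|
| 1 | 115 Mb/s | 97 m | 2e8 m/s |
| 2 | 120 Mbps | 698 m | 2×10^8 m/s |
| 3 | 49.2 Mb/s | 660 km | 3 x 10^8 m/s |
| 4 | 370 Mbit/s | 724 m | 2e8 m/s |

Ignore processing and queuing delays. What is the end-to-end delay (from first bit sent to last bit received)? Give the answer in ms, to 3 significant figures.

3.51 ms

L = 4053 × 8 = 32424 bits.
Transmission delays (L/R per hop): 0.281948, 0.2702, 0.659024, 0.0876324 ms; sum = 1.2988 ms.
Propagation delays (d/s per hop): 0.000485, 0.00349, 2.2, 0.00362 ms; sum = 2.2076 ms.
End-to-end = 3.51 ms.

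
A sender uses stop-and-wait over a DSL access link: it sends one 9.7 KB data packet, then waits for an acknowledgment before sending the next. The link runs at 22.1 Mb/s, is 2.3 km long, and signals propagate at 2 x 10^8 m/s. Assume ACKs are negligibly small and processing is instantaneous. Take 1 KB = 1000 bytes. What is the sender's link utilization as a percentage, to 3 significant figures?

t_tx = L/R = 77600/22100000 = 0.00351131 s.
t_prop = 2300/200000000 = 1.15e-05 s; RTT = 2.3e-05 s.
Cycle = t_tx + RTT = 0.00353431 s.
Utilization = t_tx / cycle = 0.00351131/0.00353431 = 99.3 %.

99.3 %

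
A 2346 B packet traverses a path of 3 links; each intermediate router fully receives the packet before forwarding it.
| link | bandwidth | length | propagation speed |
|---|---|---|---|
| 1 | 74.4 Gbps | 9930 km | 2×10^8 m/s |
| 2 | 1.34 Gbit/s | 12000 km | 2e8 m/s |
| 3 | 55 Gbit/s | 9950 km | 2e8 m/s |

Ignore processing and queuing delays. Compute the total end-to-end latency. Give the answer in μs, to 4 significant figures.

159400 μs

L = 2346 × 8 = 18768 bits.
Transmission delays (L/R per hop): 0.252258, 14.006, 0.341236 μs; sum = 14.5995 μs.
Propagation delays (d/s per hop): 49650, 60000, 49750 μs; sum = 159400 μs.
End-to-end = 159400 μs.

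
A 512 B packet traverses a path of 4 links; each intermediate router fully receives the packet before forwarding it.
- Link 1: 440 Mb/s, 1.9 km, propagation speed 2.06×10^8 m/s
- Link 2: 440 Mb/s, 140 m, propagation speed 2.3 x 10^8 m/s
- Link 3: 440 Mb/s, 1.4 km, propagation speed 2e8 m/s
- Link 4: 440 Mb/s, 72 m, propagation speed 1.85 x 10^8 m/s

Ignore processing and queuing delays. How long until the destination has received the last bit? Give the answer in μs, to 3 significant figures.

L = 512 × 8 = 4096 bits.
Transmission delay per hop = L/R = 4096/440000000 = 9.30909 μs; 4 hops → 37.2364 μs.
Propagation delays (d/s per hop): 9.2233, 0.608696, 7, 0.389189 μs; sum = 17.2212 μs.
End-to-end = 54.5 μs.

54.5 μs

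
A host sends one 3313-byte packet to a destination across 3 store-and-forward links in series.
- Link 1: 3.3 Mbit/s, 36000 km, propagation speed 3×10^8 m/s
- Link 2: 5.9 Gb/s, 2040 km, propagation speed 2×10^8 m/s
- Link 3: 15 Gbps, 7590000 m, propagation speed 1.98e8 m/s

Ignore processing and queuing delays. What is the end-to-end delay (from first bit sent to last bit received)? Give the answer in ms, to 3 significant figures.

177 ms

L = 3313 × 8 = 26504 bits.
Transmission delays (L/R per hop): 8.03152, 0.0044922, 0.00176693 ms; sum = 8.03777 ms.
Propagation delays (d/s per hop): 120, 10.2, 38.3333 ms; sum = 168.533 ms.
End-to-end = 177 ms.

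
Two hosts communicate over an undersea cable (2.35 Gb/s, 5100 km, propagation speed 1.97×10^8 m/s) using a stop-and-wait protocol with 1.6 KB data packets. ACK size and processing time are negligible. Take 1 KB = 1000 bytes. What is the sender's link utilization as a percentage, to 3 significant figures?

0.0105 %

t_tx = L/R = 12800/2350000000 = 5.44681e-06 s.
t_prop = 5100000/197000000 = 0.0258883 s; RTT = 0.0517766 s.
Cycle = t_tx + RTT = 0.0517821 s.
Utilization = t_tx / cycle = 5.44681e-06/0.0517821 = 0.0105 %.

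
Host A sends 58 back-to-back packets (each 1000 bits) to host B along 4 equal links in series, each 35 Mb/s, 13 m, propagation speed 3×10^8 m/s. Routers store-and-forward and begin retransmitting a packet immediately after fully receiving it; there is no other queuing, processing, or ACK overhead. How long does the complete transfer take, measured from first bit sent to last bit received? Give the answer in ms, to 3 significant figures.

Per-hop transmission t_tx = L/R = 1000/35000000 = 0.0285714 ms.
Per-hop propagation t_prop = 13/300000000 = 4.33333e-05 ms.
Pipeline fill: first packet needs 4·t_tx to clear all hops; remaining 57 packets each add one t_tx.
Total = (4+58-1)·t_tx + 4·t_prop = 61·0.0285714 + 4·4.33333e-05 = 1.74 ms.

1.74 ms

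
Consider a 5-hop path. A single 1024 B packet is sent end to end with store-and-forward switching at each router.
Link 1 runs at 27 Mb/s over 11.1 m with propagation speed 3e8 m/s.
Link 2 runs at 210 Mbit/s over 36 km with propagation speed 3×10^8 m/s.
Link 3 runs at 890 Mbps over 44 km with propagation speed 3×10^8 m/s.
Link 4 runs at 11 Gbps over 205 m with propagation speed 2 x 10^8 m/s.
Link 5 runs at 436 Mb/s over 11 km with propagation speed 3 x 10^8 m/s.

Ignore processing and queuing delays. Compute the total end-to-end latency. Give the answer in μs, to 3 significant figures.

676 μs

L = 1024 × 8 = 8192 bits.
Transmission delays (L/R per hop): 303.407, 39.0095, 9.20449, 0.744727, 18.789 μs; sum = 371.155 μs.
Propagation delays (d/s per hop): 0.037, 120, 146.667, 1.025, 36.6667 μs; sum = 304.395 μs.
End-to-end = 676 μs.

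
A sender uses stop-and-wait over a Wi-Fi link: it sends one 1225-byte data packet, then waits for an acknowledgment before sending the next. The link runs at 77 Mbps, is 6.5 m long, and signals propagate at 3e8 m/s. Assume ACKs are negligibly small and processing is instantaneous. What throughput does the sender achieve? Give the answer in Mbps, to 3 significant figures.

t_tx = L/R = 9800/77000000 = 0.000127273 s.
t_prop = 6.5/300000000 = 2.16667e-08 s; RTT = 4.33333e-08 s.
Cycle = t_tx + RTT = 0.000127316 s.
Throughput = L / cycle = 9800 / 0.000127316 = 77.0 Mbps.

77.0 Mbps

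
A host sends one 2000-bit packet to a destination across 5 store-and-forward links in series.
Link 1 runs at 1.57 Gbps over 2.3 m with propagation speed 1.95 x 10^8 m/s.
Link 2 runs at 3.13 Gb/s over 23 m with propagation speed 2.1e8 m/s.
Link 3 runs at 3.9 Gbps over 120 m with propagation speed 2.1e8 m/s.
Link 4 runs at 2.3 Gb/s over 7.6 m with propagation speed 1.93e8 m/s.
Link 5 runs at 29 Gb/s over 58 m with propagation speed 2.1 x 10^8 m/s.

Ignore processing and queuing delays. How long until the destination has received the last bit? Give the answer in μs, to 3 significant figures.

4.37 μs

Transmission delays (L/R per hop): 1.27389, 0.638978, 0.512821, 0.869565, 0.0689655 μs; sum = 3.36421 μs.
Propagation delays (d/s per hop): 0.0117949, 0.109524, 0.571429, 0.0393782, 0.27619 μs; sum = 1.00832 μs.
End-to-end = 4.37 μs.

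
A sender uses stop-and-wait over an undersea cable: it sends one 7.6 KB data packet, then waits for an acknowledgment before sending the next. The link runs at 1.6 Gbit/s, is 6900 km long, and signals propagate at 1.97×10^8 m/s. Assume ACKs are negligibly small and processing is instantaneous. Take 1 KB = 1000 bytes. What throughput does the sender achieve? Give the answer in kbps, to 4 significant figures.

t_tx = L/R = 60800/1600000000 = 3.8e-05 s.
t_prop = 6900000/197000000 = 0.0350254 s; RTT = 0.0700508 s.
Cycle = t_tx + RTT = 0.0700888 s.
Throughput = L / cycle = 60800 / 0.0700888 = 867.5 kbps.

867.5 kbps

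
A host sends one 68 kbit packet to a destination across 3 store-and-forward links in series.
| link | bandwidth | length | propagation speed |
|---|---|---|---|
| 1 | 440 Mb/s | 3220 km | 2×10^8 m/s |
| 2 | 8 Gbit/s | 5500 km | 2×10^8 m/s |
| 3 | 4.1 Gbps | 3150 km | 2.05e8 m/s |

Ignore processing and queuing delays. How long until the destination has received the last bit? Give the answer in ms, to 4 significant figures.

59.15 ms

L = 68000 bits.
Transmission delays (L/R per hop): 0.154545, 0.0085, 0.0165854 ms; sum = 0.179631 ms.
Propagation delays (d/s per hop): 16.1, 27.5, 15.3659 ms; sum = 58.9659 ms.
End-to-end = 59.15 ms.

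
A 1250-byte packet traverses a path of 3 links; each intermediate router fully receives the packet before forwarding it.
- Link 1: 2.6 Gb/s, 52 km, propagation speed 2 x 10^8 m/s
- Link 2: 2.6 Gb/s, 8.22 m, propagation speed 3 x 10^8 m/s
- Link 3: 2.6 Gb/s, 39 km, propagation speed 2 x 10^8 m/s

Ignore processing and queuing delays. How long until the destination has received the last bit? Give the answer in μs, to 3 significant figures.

467 μs

L = 1250 × 8 = 10000 bits.
Transmission delay per hop = L/R = 10000/2600000000 = 3.84615 μs; 3 hops → 11.5385 μs.
Propagation delays (d/s per hop): 260, 0.0274, 195 μs; sum = 455.027 μs.
End-to-end = 467 μs.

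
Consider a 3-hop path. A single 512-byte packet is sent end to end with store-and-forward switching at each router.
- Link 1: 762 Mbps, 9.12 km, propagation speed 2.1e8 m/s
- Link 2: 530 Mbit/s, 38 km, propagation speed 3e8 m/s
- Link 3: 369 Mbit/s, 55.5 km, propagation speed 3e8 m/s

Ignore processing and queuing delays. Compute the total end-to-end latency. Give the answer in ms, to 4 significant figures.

0.3793 ms

L = 512 × 8 = 4096 bits.
Transmission delays (L/R per hop): 0.00537533, 0.0077283, 0.0111003 ms; sum = 0.0242039 ms.
Propagation delays (d/s per hop): 0.0434286, 0.126667, 0.185 ms; sum = 0.355095 ms.
End-to-end = 0.3793 ms.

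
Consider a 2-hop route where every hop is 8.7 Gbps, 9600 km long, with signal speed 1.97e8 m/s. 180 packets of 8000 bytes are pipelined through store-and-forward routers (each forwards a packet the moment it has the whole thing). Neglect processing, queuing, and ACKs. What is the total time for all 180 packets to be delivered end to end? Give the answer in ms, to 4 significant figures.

Per-hop transmission t_tx = L/R = 64000/8700000000 = 0.00735632 ms.
Per-hop propagation t_prop = 9600000/197000000 = 48.731 ms.
Pipeline fill: first packet needs 2·t_tx to clear all hops; remaining 179 packets each add one t_tx.
Total = (2+180-1)·t_tx + 2·t_prop = 181·0.00735632 + 2·48.731 = 98.79 ms.

98.79 ms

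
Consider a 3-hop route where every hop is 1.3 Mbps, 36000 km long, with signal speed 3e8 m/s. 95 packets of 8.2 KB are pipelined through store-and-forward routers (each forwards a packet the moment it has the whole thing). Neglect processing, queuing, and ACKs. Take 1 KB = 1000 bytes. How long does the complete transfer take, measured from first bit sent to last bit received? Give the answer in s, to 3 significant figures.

Per-hop transmission t_tx = L/R = 65600/1300000 = 0.0504615 s.
Per-hop propagation t_prop = 36000000/300000000 = 0.12 s.
Pipeline fill: first packet needs 3·t_tx to clear all hops; remaining 94 packets each add one t_tx.
Total = (3+95-1)·t_tx + 3·t_prop = 97·0.0504615 + 3·0.12 = 5.25 s.

5.25 s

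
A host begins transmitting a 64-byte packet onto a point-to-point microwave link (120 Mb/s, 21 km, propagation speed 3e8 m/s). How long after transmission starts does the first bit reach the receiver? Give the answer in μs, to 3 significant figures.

70.0 μs

First bit experiences only propagation delay: d/s = 21000/300000000 = 70.0 μs.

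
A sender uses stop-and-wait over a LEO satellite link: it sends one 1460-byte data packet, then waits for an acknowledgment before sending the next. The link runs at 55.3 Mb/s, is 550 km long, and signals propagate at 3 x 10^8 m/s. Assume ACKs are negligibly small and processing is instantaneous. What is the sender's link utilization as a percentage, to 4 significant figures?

t_tx = L/R = 11680/55300000 = 0.000211212 s.
t_prop = 550000/300000000 = 0.00183333 s; RTT = 0.00366667 s.
Cycle = t_tx + RTT = 0.00387788 s.
Utilization = t_tx / cycle = 0.000211212/0.00387788 = 5.447 %.

5.447 %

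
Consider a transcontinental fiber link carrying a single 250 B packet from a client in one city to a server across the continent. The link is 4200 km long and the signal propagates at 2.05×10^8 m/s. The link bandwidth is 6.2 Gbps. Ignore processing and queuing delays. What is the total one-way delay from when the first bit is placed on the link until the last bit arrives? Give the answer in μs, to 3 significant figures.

L = 250 × 8 = 2000 bits.
Transmission delay = L/R = 2000 / 6200000000 = 0.322581 μs.
Propagation delay = d/s = 4200000 m / 2.05e+08 m/s = 20487.8 μs.
Total = 20500 μs.

20500 μs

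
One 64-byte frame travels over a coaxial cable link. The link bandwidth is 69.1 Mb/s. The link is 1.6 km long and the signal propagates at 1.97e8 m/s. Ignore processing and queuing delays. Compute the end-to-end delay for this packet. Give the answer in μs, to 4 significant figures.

L = 64 × 8 = 512 bits.
Transmission delay = L/R = 512 / 69100000 = 7.40955 μs.
Propagation delay = d/s = 1600 m / 197000000 m/s = 8.12183 μs.
Total = 15.53 μs.

15.53 μs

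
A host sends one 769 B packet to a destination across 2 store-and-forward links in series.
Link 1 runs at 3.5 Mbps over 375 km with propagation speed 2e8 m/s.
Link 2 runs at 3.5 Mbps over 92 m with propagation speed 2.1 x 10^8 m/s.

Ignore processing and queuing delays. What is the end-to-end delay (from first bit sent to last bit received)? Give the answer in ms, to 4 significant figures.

L = 769 × 8 = 6152 bits.
Transmission delay per hop = L/R = 6152/3500000 = 1.75771 ms; 2 hops → 3.51543 ms.
Propagation delays (d/s per hop): 1.875, 0.000438095 ms; sum = 1.87544 ms.
End-to-end = 5.391 ms.

5.391 ms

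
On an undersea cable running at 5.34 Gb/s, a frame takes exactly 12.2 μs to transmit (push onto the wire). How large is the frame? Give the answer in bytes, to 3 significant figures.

L = R × t_tx = 5340000000 b/s × 1.22e-05 s = 65148 bits.
In bytes: 65148 / 8 = 8140 bytes.

8140 bytes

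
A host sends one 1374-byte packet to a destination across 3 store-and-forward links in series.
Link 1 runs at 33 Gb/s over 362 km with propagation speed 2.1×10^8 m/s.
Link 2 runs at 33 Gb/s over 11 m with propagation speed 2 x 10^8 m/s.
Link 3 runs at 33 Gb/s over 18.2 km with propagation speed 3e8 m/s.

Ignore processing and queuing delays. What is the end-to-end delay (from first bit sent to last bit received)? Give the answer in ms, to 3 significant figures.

1.79 ms

L = 1374 × 8 = 10992 bits.
Transmission delay per hop = L/R = 10992/33000000000 = 0.000333091 ms; 3 hops → 0.000999273 ms.
Propagation delays (d/s per hop): 1.72381, 5.5e-05, 0.0606667 ms; sum = 1.78453 ms.
End-to-end = 1.79 ms.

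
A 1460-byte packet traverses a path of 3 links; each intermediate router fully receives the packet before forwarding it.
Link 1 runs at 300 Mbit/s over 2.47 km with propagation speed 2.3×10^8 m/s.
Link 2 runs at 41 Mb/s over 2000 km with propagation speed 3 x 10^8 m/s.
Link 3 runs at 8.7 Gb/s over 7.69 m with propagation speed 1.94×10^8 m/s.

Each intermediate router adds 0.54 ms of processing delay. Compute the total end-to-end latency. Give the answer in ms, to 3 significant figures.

8.08 ms

L = 1460 × 8 = 11680 bits.
Transmission delays (L/R per hop): 0.0389333, 0.284878, 0.00134253 ms; sum = 0.325154 ms.
Propagation delays (d/s per hop): 0.0107391, 6.66667, 3.96392e-05 ms; sum = 6.67745 ms.
Processing at 2 router(s): 2 × 0.54 ms = 1.08 ms.
End-to-end = 8.08 ms.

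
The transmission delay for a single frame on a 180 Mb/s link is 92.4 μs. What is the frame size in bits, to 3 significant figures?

L = R × t_tx = 180000000 b/s × 9.24e-05 s = 16632 bits.

16600 bits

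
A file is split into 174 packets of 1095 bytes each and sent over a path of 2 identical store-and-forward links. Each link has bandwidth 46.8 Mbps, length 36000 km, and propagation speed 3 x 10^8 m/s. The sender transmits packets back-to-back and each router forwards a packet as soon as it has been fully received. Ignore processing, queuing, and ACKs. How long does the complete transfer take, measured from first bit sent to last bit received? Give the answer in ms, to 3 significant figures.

Per-hop transmission t_tx = L/R = 8760/46800000 = 0.187179 ms.
Per-hop propagation t_prop = 36000000/300000000 = 120 ms.
Pipeline fill: first packet needs 2·t_tx to clear all hops; remaining 173 packets each add one t_tx.
Total = (2+174-1)·t_tx + 2·t_prop = 175·0.187179 + 2·120 = 273 ms.

273 ms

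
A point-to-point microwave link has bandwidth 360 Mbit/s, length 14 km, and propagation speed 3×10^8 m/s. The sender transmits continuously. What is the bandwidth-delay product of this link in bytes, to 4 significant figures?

2100 bytes

Propagation delay = 14000 / 300000000 = 4.66667e-05 s.
BDP = R × t_prop = 360000000 × 4.66667e-05 = 16800 bits.
In bytes: 16800/8 = 2100 bytes.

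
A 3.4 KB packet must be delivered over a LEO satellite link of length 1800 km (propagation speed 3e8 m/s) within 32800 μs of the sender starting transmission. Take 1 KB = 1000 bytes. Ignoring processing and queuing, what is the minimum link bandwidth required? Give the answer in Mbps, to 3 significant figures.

1.01 Mbps

L = 27200 bits.
Propagation delay = 1800000 / 300000000 = 6000 μs.
Transmission budget = 32800 − 6000 = 26800 μs.
R ≥ L / t_tx = 27200 bits / 0.0268 s = 1.01 Mbps.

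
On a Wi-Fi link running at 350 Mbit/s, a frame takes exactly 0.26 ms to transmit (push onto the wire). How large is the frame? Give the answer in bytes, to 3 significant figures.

11400 bytes

L = R × t_tx = 350000000 b/s × 0.00026 s = 91000 bits.
In bytes: 91000 / 8 = 11400 bytes.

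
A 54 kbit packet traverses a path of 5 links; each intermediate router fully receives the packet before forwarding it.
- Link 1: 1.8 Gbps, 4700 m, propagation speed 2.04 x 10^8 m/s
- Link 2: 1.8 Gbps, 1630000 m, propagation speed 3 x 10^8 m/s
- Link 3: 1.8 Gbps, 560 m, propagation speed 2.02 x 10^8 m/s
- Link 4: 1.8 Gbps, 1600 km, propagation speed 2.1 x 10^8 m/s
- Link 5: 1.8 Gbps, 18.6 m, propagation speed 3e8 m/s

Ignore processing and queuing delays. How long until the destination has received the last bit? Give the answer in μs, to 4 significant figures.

L = 54000 bits.
Transmission delay per hop = L/R = 54000/1800000000 = 30 μs; 5 hops → 150 μs.
Propagation delays (d/s per hop): 23.0392, 5433.33, 2.77228, 7619.05, 0.062 μs; sum = 13078.3 μs.
End-to-end = 13230 μs.

13230 μs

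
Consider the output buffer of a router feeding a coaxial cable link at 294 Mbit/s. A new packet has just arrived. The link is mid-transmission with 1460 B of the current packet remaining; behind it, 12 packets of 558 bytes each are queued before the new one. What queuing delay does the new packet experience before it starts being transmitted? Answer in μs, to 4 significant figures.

221.9 μs

Each queued packet: L/R = 4464/294000000 = 15.1837 μs.
12 queued → 182.204 μs.
Plus remaining 11680 bits of current packet: 39.7279 μs.
Queuing delay = 221.9 μs.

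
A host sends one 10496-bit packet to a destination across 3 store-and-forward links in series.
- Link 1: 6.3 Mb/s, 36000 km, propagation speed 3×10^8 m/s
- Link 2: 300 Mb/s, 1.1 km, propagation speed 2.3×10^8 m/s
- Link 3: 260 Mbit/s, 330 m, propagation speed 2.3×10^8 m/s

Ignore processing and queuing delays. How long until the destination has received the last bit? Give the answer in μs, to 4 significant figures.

121700 μs

Transmission delays (L/R per hop): 1666.03, 34.9867, 40.3692 μs; sum = 1741.39 μs.
Propagation delays (d/s per hop): 120000, 4.78261, 1.43478 μs; sum = 120006 μs.
End-to-end = 121700 μs.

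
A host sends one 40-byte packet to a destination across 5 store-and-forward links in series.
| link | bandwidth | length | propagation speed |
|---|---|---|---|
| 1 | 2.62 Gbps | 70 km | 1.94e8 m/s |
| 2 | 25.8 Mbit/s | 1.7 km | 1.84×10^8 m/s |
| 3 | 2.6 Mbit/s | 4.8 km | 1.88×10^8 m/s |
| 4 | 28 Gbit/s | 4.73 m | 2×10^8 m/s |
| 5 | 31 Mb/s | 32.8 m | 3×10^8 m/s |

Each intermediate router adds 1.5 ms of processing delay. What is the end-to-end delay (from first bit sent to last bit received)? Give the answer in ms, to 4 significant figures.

L = 40 × 8 = 320 bits.
Transmission delays (L/R per hop): 0.000122137, 0.0124031, 0.123077, 1.14286e-05, 0.0103226 ms; sum = 0.145936 ms.
Propagation delays (d/s per hop): 0.360825, 0.00923913, 0.0255319, 2.365e-05, 0.000109333 ms; sum = 0.395729 ms.
Processing at 4 router(s): 4 × 1.5 ms = 6 ms.
End-to-end = 6.542 ms.

6.542 ms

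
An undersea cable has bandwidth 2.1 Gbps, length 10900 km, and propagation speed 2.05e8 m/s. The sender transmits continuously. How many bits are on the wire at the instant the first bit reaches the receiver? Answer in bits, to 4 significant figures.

111700000 bits

Propagation delay = 10900000 / 2.05e+08 = 0.0531707 s.
BDP = R × t_prop = 2100000000 × 0.0531707 = 111659000 bits.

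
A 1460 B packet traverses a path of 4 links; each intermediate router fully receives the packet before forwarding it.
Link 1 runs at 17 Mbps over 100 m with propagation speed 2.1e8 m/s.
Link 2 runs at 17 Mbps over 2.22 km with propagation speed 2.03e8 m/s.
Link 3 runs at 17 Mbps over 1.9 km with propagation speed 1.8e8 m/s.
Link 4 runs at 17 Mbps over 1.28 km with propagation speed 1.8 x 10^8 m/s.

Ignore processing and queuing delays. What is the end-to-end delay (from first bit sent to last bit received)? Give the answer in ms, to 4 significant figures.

2.777 ms

L = 1460 × 8 = 11680 bits.
Transmission delay per hop = L/R = 11680/17000000 = 0.687059 ms; 4 hops → 2.74824 ms.
Propagation delays (d/s per hop): 0.00047619, 0.010936, 0.0105556, 0.00711111 ms; sum = 0.0290788 ms.
End-to-end = 2.777 ms.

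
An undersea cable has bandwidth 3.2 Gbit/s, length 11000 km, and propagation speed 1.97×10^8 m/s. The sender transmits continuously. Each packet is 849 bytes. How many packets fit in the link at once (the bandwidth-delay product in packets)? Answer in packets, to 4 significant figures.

26310 packets

Propagation delay = 11000000 / 197000000 = 0.0558376 s.
BDP = R × t_prop = 3200000000 × 0.0558376 = 178680000 bits.
In packets of 6792 bits: 26310 packets.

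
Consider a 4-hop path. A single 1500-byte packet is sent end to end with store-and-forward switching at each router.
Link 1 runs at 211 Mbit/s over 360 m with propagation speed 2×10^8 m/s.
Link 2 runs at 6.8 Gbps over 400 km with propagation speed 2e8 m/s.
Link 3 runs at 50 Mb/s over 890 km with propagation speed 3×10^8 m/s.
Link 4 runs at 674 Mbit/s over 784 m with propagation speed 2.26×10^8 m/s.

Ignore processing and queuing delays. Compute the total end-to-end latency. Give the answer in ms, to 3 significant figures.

L = 1500 × 8 = 12000 bits.
Transmission delays (L/R per hop): 0.056872, 0.00176471, 0.24, 0.0178042 ms; sum = 0.316441 ms.
Propagation delays (d/s per hop): 0.0018, 2, 2.96667, 0.00346903 ms; sum = 4.97194 ms.
End-to-end = 5.29 ms.

5.29 ms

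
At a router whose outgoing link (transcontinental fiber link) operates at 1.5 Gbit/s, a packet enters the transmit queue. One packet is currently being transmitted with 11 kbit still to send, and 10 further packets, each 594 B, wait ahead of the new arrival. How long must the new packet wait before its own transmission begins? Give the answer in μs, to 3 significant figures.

39.0 μs

Each queued packet: L/R = 4752/1500000000 = 3.168 μs.
10 queued → 31.68 μs.
Plus remaining 11000 bits of current packet: 7.33333 μs.
Queuing delay = 39.0 μs.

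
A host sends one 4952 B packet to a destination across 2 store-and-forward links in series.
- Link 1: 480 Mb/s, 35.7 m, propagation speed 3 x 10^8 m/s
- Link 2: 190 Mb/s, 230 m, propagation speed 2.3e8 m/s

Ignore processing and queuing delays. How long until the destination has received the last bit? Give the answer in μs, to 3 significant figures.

292 μs

L = 4952 × 8 = 39616 bits.
Transmission delays (L/R per hop): 82.5333, 208.505 μs; sum = 291.039 μs.
Propagation delays (d/s per hop): 0.119, 1 μs; sum = 1.119 μs.
End-to-end = 292 μs.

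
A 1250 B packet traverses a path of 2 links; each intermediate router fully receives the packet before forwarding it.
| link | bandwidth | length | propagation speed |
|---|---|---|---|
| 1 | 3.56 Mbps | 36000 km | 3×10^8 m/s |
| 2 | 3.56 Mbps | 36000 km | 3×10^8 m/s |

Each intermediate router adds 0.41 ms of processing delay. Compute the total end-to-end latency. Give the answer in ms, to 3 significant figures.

246 ms

L = 1250 × 8 = 10000 bits.
Transmission delay per hop = L/R = 10000/3560000 = 2.80899 ms; 2 hops → 5.61798 ms.
Propagation delays (d/s per hop): 120, 120 ms; sum = 240 ms.
Processing at 1 router(s): 1 × 0.41 ms = 0.41 ms.
End-to-end = 246 ms.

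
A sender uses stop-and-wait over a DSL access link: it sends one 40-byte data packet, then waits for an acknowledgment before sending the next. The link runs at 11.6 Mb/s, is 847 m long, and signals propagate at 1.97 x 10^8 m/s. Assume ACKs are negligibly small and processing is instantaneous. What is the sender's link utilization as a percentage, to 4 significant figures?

t_tx = L/R = 320/11600000 = 2.75862e-05 s.
t_prop = 847/197000000 = 4.29949e-06 s; RTT = 8.59898e-06 s.
Cycle = t_tx + RTT = 3.61852e-05 s.
Utilization = t_tx / cycle = 2.75862e-05/3.61852e-05 = 76.24 %.

76.24 %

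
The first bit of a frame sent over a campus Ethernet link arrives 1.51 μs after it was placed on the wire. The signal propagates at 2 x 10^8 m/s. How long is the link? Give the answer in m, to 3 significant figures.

d = s × t_prop = 200000000 × 1.51e-06 = 302 m.

302 m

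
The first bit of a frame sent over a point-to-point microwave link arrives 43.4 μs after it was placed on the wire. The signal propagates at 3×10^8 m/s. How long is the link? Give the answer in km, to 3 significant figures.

13.0 km

d = s × t_prop = 300000000 × 4.34e-05 = 13.0 km.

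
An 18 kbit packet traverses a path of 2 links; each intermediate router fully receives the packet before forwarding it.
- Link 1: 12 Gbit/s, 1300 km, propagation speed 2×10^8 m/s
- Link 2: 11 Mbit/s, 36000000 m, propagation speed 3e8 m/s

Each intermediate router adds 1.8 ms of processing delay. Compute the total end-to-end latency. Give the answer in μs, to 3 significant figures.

130000 μs

L = 18000 bits.
Transmission delays (L/R per hop): 1.5, 1636.36 μs; sum = 1637.86 μs.
Propagation delays (d/s per hop): 6500, 120000 μs; sum = 126500 μs.
Processing at 1 router(s): 1 × 1.8 ms = 1800 μs.
End-to-end = 130000 μs.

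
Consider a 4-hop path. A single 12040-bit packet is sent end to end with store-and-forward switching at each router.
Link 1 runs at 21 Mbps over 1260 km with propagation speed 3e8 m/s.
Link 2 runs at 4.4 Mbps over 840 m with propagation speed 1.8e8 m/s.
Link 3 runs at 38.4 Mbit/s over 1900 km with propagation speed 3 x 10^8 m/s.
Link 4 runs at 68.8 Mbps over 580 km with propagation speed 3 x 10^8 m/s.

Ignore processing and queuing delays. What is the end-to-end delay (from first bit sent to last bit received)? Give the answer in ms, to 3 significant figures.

16.3 ms

Transmission delays (L/R per hop): 0.573333, 2.73636, 0.313542, 0.175 ms; sum = 3.79824 ms.
Propagation delays (d/s per hop): 4.2, 0.00466667, 6.33333, 1.93333 ms; sum = 12.4713 ms.
End-to-end = 16.3 ms.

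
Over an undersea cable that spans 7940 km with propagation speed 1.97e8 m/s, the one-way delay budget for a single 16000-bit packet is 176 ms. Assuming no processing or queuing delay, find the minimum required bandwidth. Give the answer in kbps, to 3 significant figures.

Propagation delay = 7940000 / 197000000 = 40.3046 ms.
Transmission budget = 176 − 40.3046 = 135.695 ms.
R ≥ L / t_tx = 16000 bits / 0.135695 s = 118 kbps.

118 kbps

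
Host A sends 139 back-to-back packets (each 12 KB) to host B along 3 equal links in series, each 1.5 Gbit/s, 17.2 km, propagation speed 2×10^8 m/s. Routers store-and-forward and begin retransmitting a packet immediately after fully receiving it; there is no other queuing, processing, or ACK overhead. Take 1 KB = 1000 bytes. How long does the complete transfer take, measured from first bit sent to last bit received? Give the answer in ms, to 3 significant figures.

9.28 ms

Per-hop transmission t_tx = L/R = 96000/1500000000 = 0.064 ms.
Per-hop propagation t_prop = 17200/200000000 = 0.086 ms.
Pipeline fill: first packet needs 3·t_tx to clear all hops; remaining 138 packets each add one t_tx.
Total = (3+139-1)·t_tx + 3·t_prop = 141·0.064 + 3·0.086 = 9.28 ms.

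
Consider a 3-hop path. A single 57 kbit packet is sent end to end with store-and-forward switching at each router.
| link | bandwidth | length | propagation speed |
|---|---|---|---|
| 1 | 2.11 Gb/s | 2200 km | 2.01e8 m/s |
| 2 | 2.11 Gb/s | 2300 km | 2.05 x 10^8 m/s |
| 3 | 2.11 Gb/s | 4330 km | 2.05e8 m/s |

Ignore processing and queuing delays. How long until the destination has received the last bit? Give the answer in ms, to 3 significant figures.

43.4 ms

L = 57000 bits.
Transmission delay per hop = L/R = 57000/2.11e+09 = 0.0270142 ms; 3 hops → 0.0810427 ms.
Propagation delays (d/s per hop): 10.9453, 11.2195, 21.122 ms; sum = 43.2867 ms.
End-to-end = 43.4 ms.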